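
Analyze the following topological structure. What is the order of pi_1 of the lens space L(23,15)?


pi_1(L(p,q)) = Z/pZ for any q coprime to p.
|pi_1(L(23,15))| = 23

23


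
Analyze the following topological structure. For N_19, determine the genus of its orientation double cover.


chi(N_19) = 2 - 19 = -17.
Double cover: chi(Sigma_g) = 2 * chi(N_19) = 2*(-17) = -34.
2 - 2g = -34, so g = (2 - (-34))/2 = 36/2 = 18

18


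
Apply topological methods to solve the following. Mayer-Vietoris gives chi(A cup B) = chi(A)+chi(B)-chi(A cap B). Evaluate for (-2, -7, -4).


chi(A cup B) = chi(A) + chi(B) - chi(A cap B)
= -2 + (-7) - (-4)
= -5

-5


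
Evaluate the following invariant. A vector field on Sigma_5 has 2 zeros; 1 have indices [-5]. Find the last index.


Poincare-Hopf: sum of indices = chi(M).
chi(Sigma_5) = 2 - 2*5 = -8.
Sum of known indices = -5.
x = chi - (sum known) = -8 - (-5) = -3

-3


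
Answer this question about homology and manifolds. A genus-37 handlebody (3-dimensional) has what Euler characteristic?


A genus-g handlebody deformation retracts to a wedge of g circles.
chi(vee_g S^1) = 1 - g.
chi(H_37) = 1 - 37 = -36

-36


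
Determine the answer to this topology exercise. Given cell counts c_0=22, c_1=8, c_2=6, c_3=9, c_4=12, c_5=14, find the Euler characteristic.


chi = sum_k (-1)^k c_k.
= (-1)^0*22 + (-1)^1*8 + (-1)^2*6 + (-1)^3*9 + (-1)^4*12 + (-1)^5*14
= (22) + (-8) + (6) + (-9) + (12) + (-14)
= 9

9


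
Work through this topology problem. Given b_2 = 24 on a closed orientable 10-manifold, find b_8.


Poincare duality for closed orientable n-manifolds: b_k = b_{n-k}.
Here n = 10, so b_8 = b_2 = 24

24


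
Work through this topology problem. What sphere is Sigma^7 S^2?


Each suspension raises dimension by 1: Sigma S^n = S^{n+1}.
Sigma^7 S^2 = S^{2+7} = S^9

9


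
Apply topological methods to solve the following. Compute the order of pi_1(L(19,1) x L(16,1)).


pi_1(X x Y) = pi_1(X) x pi_1(Y).
pi_1(L(19,1)) = Z/19, pi_1(L(16,1)) = Z/16.
|Z/19 x Z/16| = 19 * 16 = 304

304


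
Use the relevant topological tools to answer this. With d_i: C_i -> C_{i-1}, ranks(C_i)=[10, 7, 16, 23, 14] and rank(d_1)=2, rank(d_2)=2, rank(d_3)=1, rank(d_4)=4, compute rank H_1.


rank H_k = rank(ker d_k) - rank(im d_{k+1}).
rank(ker d_1) = rank(C_1) - rank(d_1) = 7 - 2 = 5.
rank(im d_{1+1}) = 2.
rank H_1 = 5 - 2 = 3

3


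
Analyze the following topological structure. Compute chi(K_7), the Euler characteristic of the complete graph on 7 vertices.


K_7: V = 7, E = C(7,2) = 21.
chi = V - E = 7 - 21 = -14

-14


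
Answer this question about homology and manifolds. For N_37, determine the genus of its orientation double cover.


chi(N_37) = 2 - 37 = -35.
Double cover: chi(Sigma_g) = 2 * chi(N_37) = 2*(-35) = -70.
2 - 2g = -70, so g = (2 - (-70))/2 = 72/2 = 36

36


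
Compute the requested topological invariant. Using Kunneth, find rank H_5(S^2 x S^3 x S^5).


Each S^d has Poincare polynomial 1 + t^d.
The product S^2 x S^3 x S^5 has Poincare polynomial prod(1+t^d_i).
Expanding: b_0=1, b_2=1, b_3=1, b_5=2, b_7=1, b_8=1, b_10=1.
b_5 = 2

2


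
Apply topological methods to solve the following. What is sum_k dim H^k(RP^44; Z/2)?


H^k(RP^44; Z/2) = Z/2 for each 0 <= k <= 44.
Total dimension = 44 + 1 = 45

45


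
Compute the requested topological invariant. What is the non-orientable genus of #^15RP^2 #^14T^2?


Since a >= 1, the sum is non-orientable; each T^2 can be replaced by RP^2 # RP^2 (since T^2#RP^2 = 3RP^2).
Total crosscaps k = 15 + 2*14 = 43.
Check via chi: chi = 15*1 + 14*0 - (15+14-1)*2 = -41 = 2 - k = -41. Consistent.

43


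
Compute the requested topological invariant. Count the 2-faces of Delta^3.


Delta^3 has 3+1 vertices. A 2-face is a choice of 2+1 vertices.
f_2 = C(3+1, 2+1) = C(4,3) = 4

4


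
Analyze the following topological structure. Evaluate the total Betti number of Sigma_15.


For Sigma_15: b_0 = 1, b_1 = 2g = 30, b_2 = 1.
Total = 1 + 30 + 1 = 32

32


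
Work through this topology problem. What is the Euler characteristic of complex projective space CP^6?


CP^6 has one cell in each even dimension 0, 2, ..., 2*6 (6+1 cells total).
All cells are even-dimensional, so chi = number of cells.
chi = 6 + 1 = 7

7


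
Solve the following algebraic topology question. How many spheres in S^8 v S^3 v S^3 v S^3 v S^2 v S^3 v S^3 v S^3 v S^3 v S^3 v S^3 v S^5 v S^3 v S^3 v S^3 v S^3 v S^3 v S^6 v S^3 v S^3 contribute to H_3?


For a wedge of spheres, H_k (k>0) is free on one generator per sphere of dimension k.
Spheres of dimension 3: count = 16.
b_3 = 16

16


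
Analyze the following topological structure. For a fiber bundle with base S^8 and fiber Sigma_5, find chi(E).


chi(S^8) = 2 (n even), chi(Sigma_5) = 2 - 2*5 = -8.
chi(E) = 2 * (-8) = -16

-16


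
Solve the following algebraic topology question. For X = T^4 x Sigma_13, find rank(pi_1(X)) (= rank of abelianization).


pi_1(A x B) = pi_1(A) x pi_1(B); rank of abelianization = b_1.
b_1(T^4) = 4, b_1(Sigma_13) = 2*13 = 26.
b_1(product) = 4 + 26 = 30

30


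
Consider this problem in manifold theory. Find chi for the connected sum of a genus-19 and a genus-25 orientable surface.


chi(Sigma_19) = 2 - 2*19 = -36
chi(Sigma_25) = 2 - 2*25 = -48
For surfaces: chi(A#B) = chi(A) + chi(B) - 2.
chi = -36 + -48 - 2 = -86

-86


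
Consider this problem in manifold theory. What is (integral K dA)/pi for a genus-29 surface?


Gauss-Bonnet: integral K dA = 2*pi*chi(M).
chi(Sigma_29) = 2 - 2*29 = -56.
(integral K dA)/pi = 2*chi = 2*(-56) = -112

-112


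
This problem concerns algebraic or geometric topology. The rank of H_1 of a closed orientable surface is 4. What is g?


For a closed orientable surface: b_1 = 2g.
4 = 2g
g = 4 / 2 = 2

2


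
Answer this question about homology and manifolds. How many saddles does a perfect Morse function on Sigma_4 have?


A perfect Morse function has m_k = b_k.
For Sigma_4: b_0=1, b_1=2g=8, b_2=1.
Saddles m_1 = 2g = 8

8


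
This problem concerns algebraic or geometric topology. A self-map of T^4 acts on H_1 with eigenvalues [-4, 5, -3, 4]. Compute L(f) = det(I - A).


For a torus self-map: L(f) = det(I - A) where A acts on H_1.
L(f) = (1--4) * (1-5) * (1--3) * (1-4) = 5 * -4 * 4 * -3 = 240

240


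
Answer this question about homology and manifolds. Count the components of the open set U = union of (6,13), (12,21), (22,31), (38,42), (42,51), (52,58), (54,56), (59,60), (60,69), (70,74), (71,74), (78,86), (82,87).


Sort and merge overlapping open intervals.
Merged: (6,21), (22,31), (38,42), (42,51), (52,58), (59,60), (60,69), (70,74), (78,87).
Number of components = 9

9


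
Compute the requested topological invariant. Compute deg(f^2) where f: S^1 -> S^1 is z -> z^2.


deg(f) = 2. Degree is multiplicative: deg(f^2) = (deg f)^2.
deg(f^2) = (2)^2 = 4

4


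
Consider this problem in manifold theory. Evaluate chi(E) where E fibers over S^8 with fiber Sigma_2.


chi(S^8) = 2 (n even), chi(Sigma_2) = 2 - 2*2 = -2.
chi(E) = 2 * (-2) = -4

-4


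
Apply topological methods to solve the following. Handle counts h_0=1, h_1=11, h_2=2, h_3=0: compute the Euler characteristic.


Handles of index k contribute (-1)^k to chi (same as CW cells).
chi = (1) + (-11) + (2) + (0) = -8

-8


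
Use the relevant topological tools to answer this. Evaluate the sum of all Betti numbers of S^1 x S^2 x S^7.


Total Betti number is multiplicative under products.
Each S^d (d>=1) has total Betti number 2.
There are 3 sphere factors.
Total = 2^3 = 8

8


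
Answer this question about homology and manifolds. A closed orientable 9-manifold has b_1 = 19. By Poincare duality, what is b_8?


Poincare duality for closed orientable n-manifolds: b_k = b_{n-k}.
Here n = 9, so b_8 = b_1 = 19

19


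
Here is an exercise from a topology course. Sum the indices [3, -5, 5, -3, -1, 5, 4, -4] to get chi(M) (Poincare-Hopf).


Poincare-Hopf: chi(M) = sum of indices of zeros.
chi = (3) + (-5) + (5) + (-3) + (-1) + (5) + (4) + (-4) = 4

4


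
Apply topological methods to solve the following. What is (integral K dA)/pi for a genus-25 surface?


Gauss-Bonnet: integral K dA = 2*pi*chi(M).
chi(Sigma_25) = 2 - 2*25 = -48.
(integral K dA)/pi = 2*chi = 2*(-48) = -96

-96


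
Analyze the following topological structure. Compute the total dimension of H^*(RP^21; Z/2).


H^k(RP^21; Z/2) = Z/2 for each 0 <= k <= 21.
Total dimension = 21 + 1 = 22

22


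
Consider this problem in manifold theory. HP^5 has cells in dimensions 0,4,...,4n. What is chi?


HP^5 has one cell in each dimension 0, 4, ..., 4*5 (5+1 cells, all even-dim).
chi = 5 + 1 = 6

6


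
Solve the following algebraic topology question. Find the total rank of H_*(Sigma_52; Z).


For Sigma_52: b_0 = 1, b_1 = 2g = 104, b_2 = 1.
Total = 1 + 104 + 1 = 106

106


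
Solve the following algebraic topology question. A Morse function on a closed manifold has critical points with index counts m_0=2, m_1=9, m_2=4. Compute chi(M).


Morse theory: chi(M) = sum_k (-1)^k m_k where m_k = #(index-k critical points).
= (2) + (-9) + (4) = -3

-3


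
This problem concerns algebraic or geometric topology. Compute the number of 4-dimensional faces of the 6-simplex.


Delta^6 has 6+1 vertices. A 4-face is a choice of 4+1 vertices.
f_4 = C(6+1, 4+1) = C(7,5) = 21

21


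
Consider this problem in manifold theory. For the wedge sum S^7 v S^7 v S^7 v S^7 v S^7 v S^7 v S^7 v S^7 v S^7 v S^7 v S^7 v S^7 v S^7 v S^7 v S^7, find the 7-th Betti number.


For a wedge of spheres, H_k (k>0) is free on one generator per sphere of dimension k.
Spheres of dimension 7: count = 15.
b_7 = 15

15


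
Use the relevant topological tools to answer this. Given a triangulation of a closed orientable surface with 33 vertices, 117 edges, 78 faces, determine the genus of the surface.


chi = V - E + F = 33 - 117 + 78 = -6
For orientable closed surface: chi = 2 - 2g, so g = (2 - chi)/2.
g = (2 - (-6)) / 2 = 8 / 2 = 4

4


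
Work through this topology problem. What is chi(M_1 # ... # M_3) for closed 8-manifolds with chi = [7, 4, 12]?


For n-manifolds: chi(A#B) = chi(A) + chi(B) - chi(S^8).
chi(S^8) = 1 + (-1)^8 = 2.
chi(#) = (sum chi_i) - (3-1)*chi(S^8) = 23 - 2*2 = 19

19


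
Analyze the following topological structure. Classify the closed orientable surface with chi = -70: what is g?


chi = 2 - 2g for closed orientable surfaces.
-70 = 2 - 2g
2g = 2 - (-70) = 72
g = 36

36


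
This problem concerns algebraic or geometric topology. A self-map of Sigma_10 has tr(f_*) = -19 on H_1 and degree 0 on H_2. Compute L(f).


L(f) = tr(f_0*) - tr(f_1*) + tr(f_2*).
= 1 - (-19) + (0)
= 20

20


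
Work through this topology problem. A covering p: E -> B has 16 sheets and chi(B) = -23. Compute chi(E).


For a finite covering: chi(E) = (number of sheets) * chi(B).
chi(E) = 16 * (-23) = -368

-368


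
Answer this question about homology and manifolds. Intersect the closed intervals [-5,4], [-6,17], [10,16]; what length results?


Intersection = [max(a_i), min(b_i)] = [10, 4].
Since 10 > 4, the intersection is empty.
Length = 0

0


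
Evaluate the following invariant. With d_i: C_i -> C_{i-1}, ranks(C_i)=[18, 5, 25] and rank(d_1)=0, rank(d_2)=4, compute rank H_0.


rank H_k = rank(ker d_k) - rank(im d_{k+1}).
rank(ker d_0) = rank(C_0) - rank(d_0) = 18 - 0 = 18.
rank(im d_{0+1}) = 0.
rank H_0 = 18 - 0 = 18

18


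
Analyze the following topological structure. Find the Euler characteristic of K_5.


K_5: V = 5, E = C(5,2) = 10.
chi = V - E = 5 - 10 = -5

-5


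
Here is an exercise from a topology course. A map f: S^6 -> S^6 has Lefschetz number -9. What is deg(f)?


L(f) = 1 + (-1)^6 deg(f) on S^6.
-9 = 1 + (-1)^6 * deg(f)
(-1)^6 * deg(f) = -10
deg(f) = -10

-10


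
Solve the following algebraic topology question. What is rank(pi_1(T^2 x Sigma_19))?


pi_1(A x B) = pi_1(A) x pi_1(B); rank of abelianization = b_1.
b_1(T^2) = 2, b_1(Sigma_19) = 2*19 = 38.
b_1(product) = 2 + 38 = 40

40


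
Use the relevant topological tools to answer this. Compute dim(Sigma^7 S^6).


Each suspension raises dimension by 1: Sigma S^n = S^{n+1}.
Sigma^7 S^6 = S^{6+7} = S^13

13


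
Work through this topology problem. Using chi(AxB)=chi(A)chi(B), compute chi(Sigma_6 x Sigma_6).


chi(Sigma_6) = 2 - 2*6 = -10
chi(Sigma_6) = 2 - 2*6 = -10
chi(product) = (-10) * (-10) = 100

100


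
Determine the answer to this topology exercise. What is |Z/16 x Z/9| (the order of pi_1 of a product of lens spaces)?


pi_1(X x Y) = pi_1(X) x pi_1(Y).
pi_1(L(16,1)) = Z/16, pi_1(L(9,1)) = Z/9.
|Z/16 x Z/9| = 16 * 9 = 144

144


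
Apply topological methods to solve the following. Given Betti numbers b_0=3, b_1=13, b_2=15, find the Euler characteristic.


chi = sum_k (-1)^k b_k.
= (3) + (-13) + (15)
= 5

5


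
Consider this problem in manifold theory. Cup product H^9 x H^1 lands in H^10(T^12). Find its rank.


Cup product: H^p x H^q -> H^{p+q}; here p+q = 9+1 = 10.
rank H^k(T^n) = C(n,k).
C(12,10) = 66

66


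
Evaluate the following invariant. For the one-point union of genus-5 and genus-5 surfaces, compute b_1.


For a wedge: H_1(A v B) = H_1(A) + H_1(B).
b_1(Sigma_5) = 10, b_1(Sigma_5) = 10.
b_1 = 10 + 10 = 20

20


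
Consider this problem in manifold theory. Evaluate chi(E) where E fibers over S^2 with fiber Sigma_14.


chi(S^2) = 2 (n even), chi(Sigma_14) = 2 - 2*14 = -26.
chi(E) = 2 * (-26) = -52

-52


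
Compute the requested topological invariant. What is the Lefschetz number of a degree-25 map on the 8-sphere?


On S^8: L(f) = tr(f_0*) + (-1)^8 tr(f_8*) = 1 + (-1)^8 * deg(f).
L(f) = 1 + (-1)^8 * 25 = 1 + 25 = 26

26


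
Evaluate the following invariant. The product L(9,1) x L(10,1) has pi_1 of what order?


pi_1(X x Y) = pi_1(X) x pi_1(Y).
pi_1(L(9,1)) = Z/9, pi_1(L(10,1)) = Z/10.
|Z/9 x Z/10| = 9 * 10 = 90

90


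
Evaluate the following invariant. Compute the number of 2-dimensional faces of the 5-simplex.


Delta^5 has 5+1 vertices. A 2-face is a choice of 2+1 vertices.
f_2 = C(5+1, 2+1) = C(6,3) = 20

20


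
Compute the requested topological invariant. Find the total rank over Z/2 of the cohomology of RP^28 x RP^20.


dim H^*(RP^n; Z/2) = n+1 (one Z/2 in each degree 0..n).
Total Betti number is multiplicative.
Total = (28+1) * (20+1) = 29 * 21 = 609

609


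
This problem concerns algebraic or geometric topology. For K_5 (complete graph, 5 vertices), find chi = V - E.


K_5: V = 5, E = C(5,2) = 10.
chi = V - E = 5 - 10 = -5

-5


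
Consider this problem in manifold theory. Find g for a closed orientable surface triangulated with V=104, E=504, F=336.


chi = V - E + F = 104 - 504 + 336 = -64
For orientable closed surface: chi = 2 - 2g, so g = (2 - chi)/2.
g = (2 - (-64)) / 2 = 66 / 2 = 33

33


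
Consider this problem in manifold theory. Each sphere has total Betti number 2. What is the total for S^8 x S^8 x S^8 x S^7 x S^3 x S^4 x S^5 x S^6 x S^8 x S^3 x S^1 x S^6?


Total Betti number is multiplicative under products.
Each S^d (d>=1) has total Betti number 2.
There are 12 sphere factors.
Total = 2^12 = 4096

4096


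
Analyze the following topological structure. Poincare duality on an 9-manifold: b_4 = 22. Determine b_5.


Poincare duality for closed orientable n-manifolds: b_k = b_{n-k}.
Here n = 9, so b_5 = b_4 = 22

22


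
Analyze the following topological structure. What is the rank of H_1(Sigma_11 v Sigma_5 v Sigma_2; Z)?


For a wedge X v Y: reduced H_k(X v Y) = H_k(X) + H_k(Y).
Each Sigma_g contributes b_1 = 2g.
b_1 = 22 + 10 + 4 = 36

36


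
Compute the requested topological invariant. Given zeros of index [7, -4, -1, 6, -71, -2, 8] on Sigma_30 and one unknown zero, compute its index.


Poincare-Hopf: sum of indices = chi(M).
chi(Sigma_30) = 2 - 2*30 = -58.
Sum of known indices = -57.
x = chi - (sum known) = -58 - (-57) = -1

-1


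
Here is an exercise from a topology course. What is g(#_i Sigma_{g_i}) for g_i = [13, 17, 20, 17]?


Genus is additive under connected sum of orientable surfaces.
g = 13 + 17 + 20 + 17 = 67

67


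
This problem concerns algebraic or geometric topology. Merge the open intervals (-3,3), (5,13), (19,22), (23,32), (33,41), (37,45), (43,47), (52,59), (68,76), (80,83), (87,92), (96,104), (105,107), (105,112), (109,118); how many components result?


Sort and merge overlapping open intervals.
Merged: (-3,3), (5,13), (19,22), (23,32), (33,47), (52,59), (68,76), (80,83), (87,92), (96,104), (105,118).
Number of components = 11

11


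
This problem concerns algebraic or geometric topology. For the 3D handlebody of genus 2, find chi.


A genus-g handlebody deformation retracts to a wedge of g circles.
chi(vee_g S^1) = 1 - g.
chi(H_2) = 1 - 2 = -1

-1


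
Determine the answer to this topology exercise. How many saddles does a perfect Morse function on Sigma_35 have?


A perfect Morse function has m_k = b_k.
For Sigma_35: b_0=1, b_1=2g=70, b_2=1.
Saddles m_1 = 2g = 70

70


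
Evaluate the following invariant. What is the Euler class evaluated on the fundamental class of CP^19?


For any closed oriented manifold, <e(TM),[M]> = chi(M).
chi(CP^19) = 19+1 = 20

20


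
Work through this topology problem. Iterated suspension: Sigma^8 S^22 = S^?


Each suspension raises dimension by 1: Sigma S^n = S^{n+1}.
Sigma^8 S^22 = S^{22+8} = S^30

30


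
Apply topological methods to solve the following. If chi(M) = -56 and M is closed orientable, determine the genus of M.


chi = 2 - 2g for closed orientable surfaces.
-56 = 2 - 2g
2g = 2 - (-56) = 58
g = 29

29


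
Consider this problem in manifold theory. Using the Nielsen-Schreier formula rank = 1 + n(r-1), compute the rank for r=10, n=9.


Nielsen-Schreier: an index-n subgroup of F_r is free of rank 1 + n(r-1).
Equivalently: chi(cover) = n*chi(base); chi(vee_r S^1) = 1 - 10 = -9.
chi(E) = 9*(-9) = -81; rank = 1 - chi(E) = 1 - (-81) = 82.
rank = 1 + 9*(10-1) = 1 + 81 = 82

82


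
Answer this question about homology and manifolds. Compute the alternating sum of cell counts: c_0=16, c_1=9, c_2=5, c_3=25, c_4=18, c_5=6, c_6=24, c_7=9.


chi = sum_k (-1)^k c_k.
= (-1)^0*16 + (-1)^1*9 + (-1)^2*5 + (-1)^3*25 + (-1)^4*18 + (-1)^5*6 + (-1)^6*24 + (-1)^7*9
= (16) + (-9) + (5) + (-25) + (18) + (-6) + (24) + (-9)
= 14

14


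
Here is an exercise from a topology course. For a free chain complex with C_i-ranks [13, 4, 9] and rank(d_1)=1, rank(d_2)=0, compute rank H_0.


rank H_k = rank(ker d_k) - rank(im d_{k+1}).
rank(ker d_0) = rank(C_0) - rank(d_0) = 13 - 0 = 13.
rank(im d_{0+1}) = 1.
rank H_0 = 13 - 1 = 12

12


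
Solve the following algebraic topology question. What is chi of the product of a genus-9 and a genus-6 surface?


chi(Sigma_9) = 2 - 2*9 = -16
chi(Sigma_6) = 2 - 2*6 = -10
chi(product) = (-16) * (-10) = 160

160


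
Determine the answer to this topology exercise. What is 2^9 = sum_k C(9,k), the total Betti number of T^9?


b_k(T^9) = C(9,k), so the sum over k is sum_k C(9,k) = 2^9.
Total = 2^9 = 512

512


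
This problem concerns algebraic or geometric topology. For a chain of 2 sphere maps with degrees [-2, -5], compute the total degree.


Degree is multiplicative: deg(composition) = product of degrees.
= (-2) * (-5) = 10

10


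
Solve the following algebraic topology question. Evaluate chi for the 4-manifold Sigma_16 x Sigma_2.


chi(Sigma_16) = 2 - 2*16 = -30
chi(Sigma_2) = 2 - 2*2 = -2
chi(product) = (-30) * (-2) = 60

60


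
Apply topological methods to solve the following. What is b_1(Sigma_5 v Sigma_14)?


For a wedge: H_1(A v B) = H_1(A) + H_1(B).
b_1(Sigma_5) = 10, b_1(Sigma_14) = 28.
b_1 = 10 + 28 = 38

38


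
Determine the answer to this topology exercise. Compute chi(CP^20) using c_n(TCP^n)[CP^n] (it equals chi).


For any closed oriented manifold, <e(TM),[M]> = chi(M).
chi(CP^20) = 20+1 = 21

21


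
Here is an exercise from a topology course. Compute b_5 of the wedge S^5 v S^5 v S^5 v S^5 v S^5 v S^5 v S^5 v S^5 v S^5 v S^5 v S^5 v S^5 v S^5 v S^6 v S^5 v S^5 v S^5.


For a wedge of spheres, H_k (k>0) is free on one generator per sphere of dimension k.
Spheres of dimension 5: count = 16.
b_5 = 16

16


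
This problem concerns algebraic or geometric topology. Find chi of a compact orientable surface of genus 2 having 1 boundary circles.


For a compact orientable surface with genus g and b boundary components: chi = 2 - 2g - b.
chi = 2 - 2*2 - 1 = 2 - 4 - 1 = -3

-3


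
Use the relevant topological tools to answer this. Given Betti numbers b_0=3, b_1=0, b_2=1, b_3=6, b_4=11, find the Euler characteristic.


chi = sum_k (-1)^k b_k.
= (3) + (0) + (1) + (-6) + (11)
= 9

9


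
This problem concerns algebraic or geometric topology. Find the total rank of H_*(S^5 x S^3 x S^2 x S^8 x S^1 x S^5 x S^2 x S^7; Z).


Total Betti number is multiplicative under products.
Each S^d (d>=1) has total Betti number 2.
There are 8 sphere factors.
Total = 2^8 = 256

256


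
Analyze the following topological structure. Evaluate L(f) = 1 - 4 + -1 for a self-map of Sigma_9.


L(f) = tr(f_0*) - tr(f_1*) + tr(f_2*).
= 1 - (4) + (-1)
= -4

-4


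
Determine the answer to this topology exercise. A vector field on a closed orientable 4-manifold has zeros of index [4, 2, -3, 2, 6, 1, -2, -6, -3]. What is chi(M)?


Poincare-Hopf: chi(M) = sum of indices of zeros.
chi = (4) + (2) + (-3) + (2) + (6) + (1) + (-2) + (-6) + (-3) = 1

1


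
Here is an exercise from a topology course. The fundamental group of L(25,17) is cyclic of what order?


pi_1(L(p,q)) = Z/pZ for any q coprime to p.
|pi_1(L(25,17))| = 25

25


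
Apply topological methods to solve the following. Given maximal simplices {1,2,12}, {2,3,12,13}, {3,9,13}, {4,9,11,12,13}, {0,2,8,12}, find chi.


Enumerate all faces; f-vector: f_0=10, f_1=23, f_2=20, f_3=7, f_4=1.
chi = sum (-1)^k f_k = 1

1


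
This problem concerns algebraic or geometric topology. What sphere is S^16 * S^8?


Join of spheres: S^m * S^n = S^{m+n+1}.
dim = 16 + 8 + 1 = 25

25


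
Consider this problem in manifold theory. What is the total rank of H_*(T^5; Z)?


b_k(T^5) = C(5,k), so the sum over k is sum_k C(5,k) = 2^5.
Total = 2^5 = 32

32


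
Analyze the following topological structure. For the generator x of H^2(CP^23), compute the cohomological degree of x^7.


|x| = 2 in H^*(CP^n).
|x^7| = 7 * |x| = 7 * 2 = 14

14


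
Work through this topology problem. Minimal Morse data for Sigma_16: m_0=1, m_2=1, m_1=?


A perfect Morse function has m_k = b_k.
For Sigma_16: b_0=1, b_1=2g=32, b_2=1.
Saddles m_1 = 2g = 32

32


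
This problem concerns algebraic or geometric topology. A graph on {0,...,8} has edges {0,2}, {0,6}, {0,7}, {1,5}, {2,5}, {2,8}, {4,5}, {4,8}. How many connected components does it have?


Run DFS/union-find over 9 vertices.
V = 9, E = 8.
Number of components = 2

2


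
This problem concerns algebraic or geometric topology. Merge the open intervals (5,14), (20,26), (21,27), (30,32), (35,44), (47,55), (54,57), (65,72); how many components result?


Sort and merge overlapping open intervals.
Merged: (5,14), (20,27), (30,32), (35,44), (47,57), (65,72).
Number of components = 6

6


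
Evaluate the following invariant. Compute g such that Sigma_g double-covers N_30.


chi(N_30) = 2 - 30 = -28.
Double cover: chi(Sigma_g) = 2 * chi(N_30) = 2*(-28) = -56.
2 - 2g = -56, so g = (2 - (-56))/2 = 58/2 = 29

29


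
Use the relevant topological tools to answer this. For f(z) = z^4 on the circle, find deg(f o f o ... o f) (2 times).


deg(f) = 4. Degree is multiplicative: deg(f^2) = (deg f)^2.
deg(f^2) = (4)^2 = 16

16


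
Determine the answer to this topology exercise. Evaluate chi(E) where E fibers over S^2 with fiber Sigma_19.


chi(S^2) = 2 (n even), chi(Sigma_19) = 2 - 2*19 = -36.
chi(E) = 2 * (-36) = -72

-72


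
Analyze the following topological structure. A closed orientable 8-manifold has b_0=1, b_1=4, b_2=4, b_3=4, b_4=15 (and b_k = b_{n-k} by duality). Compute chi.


By Poincare duality b_k = b_{8-k}, so full Betti numbers: b_0=1, b_1=4, b_2=4, b_3=4, b_4=15, b_5=4, b_6=4, b_7=4, b_8=1.
chi = sum (-1)^k b_k = 9

9


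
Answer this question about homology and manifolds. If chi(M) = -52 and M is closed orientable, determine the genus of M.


chi = 2 - 2g for closed orientable surfaces.
-52 = 2 - 2g
2g = 2 - (-52) = 54
g = 27

27


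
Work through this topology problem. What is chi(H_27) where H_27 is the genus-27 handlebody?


A genus-g handlebody deformation retracts to a wedge of g circles.
chi(vee_g S^1) = 1 - g.
chi(H_27) = 1 - 27 = -26

-26


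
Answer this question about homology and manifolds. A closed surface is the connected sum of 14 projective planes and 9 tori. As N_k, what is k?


Since a >= 1, the sum is non-orientable; each T^2 can be replaced by RP^2 # RP^2 (since T^2#RP^2 = 3RP^2).
Total crosscaps k = 14 + 2*9 = 32.
Check via chi: chi = 14*1 + 9*0 - (14+9-1)*2 = -30 = 2 - k = -30. Consistent.

32


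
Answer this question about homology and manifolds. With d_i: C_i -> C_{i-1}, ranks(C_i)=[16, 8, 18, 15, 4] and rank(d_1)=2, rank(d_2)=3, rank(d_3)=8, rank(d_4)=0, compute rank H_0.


rank H_k = rank(ker d_k) - rank(im d_{k+1}).
rank(ker d_0) = rank(C_0) - rank(d_0) = 16 - 0 = 16.
rank(im d_{0+1}) = 2.
rank H_0 = 16 - 2 = 14

14


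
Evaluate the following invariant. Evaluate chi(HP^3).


HP^3 has one cell in each dimension 0, 4, ..., 4*3 (3+1 cells, all even-dim).
chi = 3 + 1 = 4

4


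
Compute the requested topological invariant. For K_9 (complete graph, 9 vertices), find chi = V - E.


K_9: V = 9, E = C(9,2) = 36.
chi = V - E = 9 - 36 = -27

-27


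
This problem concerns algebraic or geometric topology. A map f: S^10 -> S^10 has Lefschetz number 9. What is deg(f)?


L(f) = 1 + (-1)^10 deg(f) on S^10.
9 = 1 + (-1)^10 * deg(f)
(-1)^10 * deg(f) = 8
deg(f) = 8

8


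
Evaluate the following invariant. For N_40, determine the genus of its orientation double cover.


chi(N_40) = 2 - 40 = -38.
Double cover: chi(Sigma_g) = 2 * chi(N_40) = 2*(-38) = -76.
2 - 2g = -76, so g = (2 - (-76))/2 = 78/2 = 39

39


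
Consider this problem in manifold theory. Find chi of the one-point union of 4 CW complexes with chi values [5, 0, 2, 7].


chi(A v B) = chi(A) + chi(B) - 1 (one point identified).
For 4 spaces: chi = (sum chi_i) - (4 - 1).
sum = 14; chi = 14 - 3 = 11

11


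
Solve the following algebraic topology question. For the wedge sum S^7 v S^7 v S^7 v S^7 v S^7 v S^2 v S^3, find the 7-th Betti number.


For a wedge of spheres, H_k (k>0) is free on one generator per sphere of dimension k.
Spheres of dimension 7: count = 5.
b_7 = 5

5


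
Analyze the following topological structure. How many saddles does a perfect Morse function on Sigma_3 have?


A perfect Morse function has m_k = b_k.
For Sigma_3: b_0=1, b_1=2g=6, b_2=1.
Saddles m_1 = 2g = 6

6


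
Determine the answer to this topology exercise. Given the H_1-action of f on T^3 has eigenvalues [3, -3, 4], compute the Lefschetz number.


For a torus self-map: L(f) = det(I - A) where A acts on H_1.
L(f) = (1-3) * (1--3) * (1-4) = -2 * 4 * -3 = 24

24


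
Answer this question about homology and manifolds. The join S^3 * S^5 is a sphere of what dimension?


Join of spheres: S^m * S^n = S^{m+n+1}.
dim = 3 + 5 + 1 = 9

9


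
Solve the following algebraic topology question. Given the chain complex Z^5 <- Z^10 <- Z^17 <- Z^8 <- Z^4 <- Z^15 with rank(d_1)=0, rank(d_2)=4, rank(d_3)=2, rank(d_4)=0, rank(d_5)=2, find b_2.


rank H_k = rank(ker d_k) - rank(im d_{k+1}).
rank(ker d_2) = rank(C_2) - rank(d_2) = 17 - 4 = 13.
rank(im d_{2+1}) = 2.
rank H_2 = 13 - 2 = 11

11


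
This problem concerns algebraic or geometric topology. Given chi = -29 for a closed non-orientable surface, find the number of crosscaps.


chi = 2 - k for closed non-orientable surfaces with k crosscaps.
-29 = 2 - k
k = 2 - (-29) = 31

31


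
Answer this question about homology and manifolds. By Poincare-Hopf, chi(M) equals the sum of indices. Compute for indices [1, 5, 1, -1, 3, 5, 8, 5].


Poincare-Hopf: chi(M) = sum of indices of zeros.
chi = (1) + (5) + (1) + (-1) + (3) + (5) + (8) + (5) = 27

27


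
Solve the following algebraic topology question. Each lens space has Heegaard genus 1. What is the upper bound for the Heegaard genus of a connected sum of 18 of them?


Heegaard genus satisfies g(A#B) <= g(A) + g(B).
Each lens space has g = 1.
Upper bound: 18 * 1 = 18

18


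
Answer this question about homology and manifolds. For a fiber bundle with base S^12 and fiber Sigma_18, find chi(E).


chi(S^12) = 2 (n even), chi(Sigma_18) = 2 - 2*18 = -34.
chi(E) = 2 * (-34) = -68

-68


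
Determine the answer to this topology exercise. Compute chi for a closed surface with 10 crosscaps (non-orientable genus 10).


For a non-orientable closed surface with k crosscaps: chi = 2 - k.
Here k = 10.
chi = 2 - 10 = -8

-8


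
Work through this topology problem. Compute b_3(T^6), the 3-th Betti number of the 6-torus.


By the Kunneth formula, b_k(T^n) = C(n,k).
b_3(T^6) = C(6,3).
C(6,3) = 6!/(3!*3!) = 20

20


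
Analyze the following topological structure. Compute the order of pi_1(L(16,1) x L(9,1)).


pi_1(X x Y) = pi_1(X) x pi_1(Y).
pi_1(L(16,1)) = Z/16, pi_1(L(9,1)) = Z/9.
|Z/16 x Z/9| = 16 * 9 = 144

144


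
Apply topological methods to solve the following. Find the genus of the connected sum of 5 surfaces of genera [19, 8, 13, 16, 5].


Genus is additive under connected sum of orientable surfaces.
g = 19 + 8 + 13 + 16 + 5 = 61

61


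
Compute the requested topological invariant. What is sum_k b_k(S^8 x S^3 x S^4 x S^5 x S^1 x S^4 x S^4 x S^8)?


Total Betti number is multiplicative under products.
Each S^d (d>=1) has total Betti number 2.
There are 8 sphere factors.
Total = 2^8 = 256

256


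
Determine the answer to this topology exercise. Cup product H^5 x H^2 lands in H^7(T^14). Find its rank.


Cup product: H^p x H^q -> H^{p+q}; here p+q = 5+2 = 7.
rank H^k(T^n) = C(n,k).
C(14,7) = 3432

3432


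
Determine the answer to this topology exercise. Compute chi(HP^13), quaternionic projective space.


HP^13 has one cell in each dimension 0, 4, ..., 4*13 (13+1 cells, all even-dim).
chi = 13 + 1 = 14

14


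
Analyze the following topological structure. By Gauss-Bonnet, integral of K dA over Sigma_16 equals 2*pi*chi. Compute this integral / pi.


Gauss-Bonnet: integral K dA = 2*pi*chi(M).
chi(Sigma_16) = 2 - 2*16 = -30.
(integral K dA)/pi = 2*chi = 2*(-30) = -60

-60


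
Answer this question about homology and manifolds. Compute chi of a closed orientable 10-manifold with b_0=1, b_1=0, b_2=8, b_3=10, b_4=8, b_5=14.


By Poincare duality b_k = b_{10-k}, so full Betti numbers: b_0=1, b_1=0, b_2=8, b_3=10, b_4=8, b_5=14, b_6=8, b_7=10, b_8=8, b_9=0, b_10=1.
chi = sum (-1)^k b_k = 0

0


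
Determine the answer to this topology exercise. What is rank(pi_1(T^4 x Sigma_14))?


pi_1(A x B) = pi_1(A) x pi_1(B); rank of abelianization = b_1.
b_1(T^4) = 4, b_1(Sigma_14) = 2*14 = 28.
b_1(product) = 4 + 28 = 32

32


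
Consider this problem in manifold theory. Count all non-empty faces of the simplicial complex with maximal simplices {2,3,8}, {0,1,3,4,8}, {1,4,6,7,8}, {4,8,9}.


Each maximal simplex on m vertices has 2^m - 1 nonempty faces.
Take the union (dedupe shared faces).
Total distinct faces = 63

63


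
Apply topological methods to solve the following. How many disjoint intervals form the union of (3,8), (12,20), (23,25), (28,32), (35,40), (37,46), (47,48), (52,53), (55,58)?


Sort and merge overlapping open intervals.
Merged: (3,8), (12,20), (23,25), (28,32), (35,46), (47,48), (52,53), (55,58).
Number of components = 8

8


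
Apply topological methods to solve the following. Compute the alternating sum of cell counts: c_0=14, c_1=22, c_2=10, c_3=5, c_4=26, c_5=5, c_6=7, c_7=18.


chi = sum_k (-1)^k c_k.
= (-1)^0*14 + (-1)^1*22 + (-1)^2*10 + (-1)^3*5 + (-1)^4*26 + (-1)^5*5 + (-1)^6*7 + (-1)^7*18
= (14) + (-22) + (10) + (-5) + (26) + (-5) + (7) + (-18)
= 7

7


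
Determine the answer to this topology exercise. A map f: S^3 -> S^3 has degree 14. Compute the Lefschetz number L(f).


On S^3: L(f) = tr(f_0*) + (-1)^3 tr(f_3*) = 1 + (-1)^3 * deg(f).
L(f) = 1 + (-1)^3 * 14 = 1 + -14 = -13

-13


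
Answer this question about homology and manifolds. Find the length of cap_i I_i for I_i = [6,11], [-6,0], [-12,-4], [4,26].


Intersection = [max(a_i), min(b_i)] = [6, -4].
Since 6 > -4, the intersection is empty.
Length = 0

0


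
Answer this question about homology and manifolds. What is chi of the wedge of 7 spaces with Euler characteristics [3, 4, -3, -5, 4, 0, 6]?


chi(A v B) = chi(A) + chi(B) - 1 (one point identified).
For 7 spaces: chi = (sum chi_i) - (7 - 1).
sum = 9; chi = 9 - 6 = 3

3


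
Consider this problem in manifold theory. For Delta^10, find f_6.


Delta^10 has 10+1 vertices. A 6-face is a choice of 6+1 vertices.
f_6 = C(10+1, 6+1) = C(11,7) = 330

330


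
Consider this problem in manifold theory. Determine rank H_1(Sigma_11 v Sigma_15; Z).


For a wedge: H_1(A v B) = H_1(A) + H_1(B).
b_1(Sigma_11) = 22, b_1(Sigma_15) = 30.
b_1 = 22 + 30 = 52

52


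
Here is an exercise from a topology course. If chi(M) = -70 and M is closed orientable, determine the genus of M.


chi = 2 - 2g for closed orientable surfaces.
-70 = 2 - 2g
2g = 2 - (-70) = 72
g = 36

36


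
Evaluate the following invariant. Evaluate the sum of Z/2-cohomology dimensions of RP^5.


H^k(RP^5; Z/2) = Z/2 for each 0 <= k <= 5.
Total dimension = 5 + 1 = 6

6


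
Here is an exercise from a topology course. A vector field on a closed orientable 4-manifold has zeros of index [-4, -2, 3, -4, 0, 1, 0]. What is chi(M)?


Poincare-Hopf: chi(M) = sum of indices of zeros.
chi = (-4) + (-2) + (3) + (-4) + (0) + (1) + (0) = -6

-6


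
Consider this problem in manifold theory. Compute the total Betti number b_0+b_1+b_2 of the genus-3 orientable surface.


For Sigma_3: b_0 = 1, b_1 = 2g = 6, b_2 = 1.
Total = 1 + 6 + 1 = 8

8


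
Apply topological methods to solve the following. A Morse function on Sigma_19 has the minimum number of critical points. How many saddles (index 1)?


A perfect Morse function has m_k = b_k.
For Sigma_19: b_0=1, b_1=2g=38, b_2=1.
Saddles m_1 = 2g = 38

38


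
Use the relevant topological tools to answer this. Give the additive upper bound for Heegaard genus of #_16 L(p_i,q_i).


Heegaard genus satisfies g(A#B) <= g(A) + g(B).
Each lens space has g = 1.
Upper bound: 16 * 1 = 16

16


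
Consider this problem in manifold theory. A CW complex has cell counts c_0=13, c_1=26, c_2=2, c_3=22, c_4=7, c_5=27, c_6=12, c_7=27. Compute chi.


chi = sum_k (-1)^k c_k.
= (-1)^0*13 + (-1)^1*26 + (-1)^2*2 + (-1)^3*22 + (-1)^4*7 + (-1)^5*27 + (-1)^6*12 + (-1)^7*27
= (13) + (-26) + (2) + (-22) + (7) + (-27) + (12) + (-27)
= -68

-68


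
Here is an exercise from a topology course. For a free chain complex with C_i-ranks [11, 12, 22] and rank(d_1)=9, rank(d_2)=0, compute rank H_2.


rank H_k = rank(ker d_k) - rank(im d_{k+1}).
rank(ker d_2) = rank(C_2) - rank(d_2) = 22 - 0 = 22.
rank(im d_{2+1}) = 0.
rank H_2 = 22 - 0 = 22

22


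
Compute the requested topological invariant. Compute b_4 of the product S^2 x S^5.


Each S^d has Poincare polynomial 1 + t^d.
The product S^2 x S^5 has Poincare polynomial prod(1+t^d_i).
Expanding: b_0=1, b_2=1, b_5=1, b_7=1.
b_4 = 0

0


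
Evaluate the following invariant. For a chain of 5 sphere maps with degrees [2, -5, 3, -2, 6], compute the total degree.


Degree is multiplicative: deg(composition) = product of degrees.
= (2) * (-5) * (3) * (-2) * (6) = 360

360


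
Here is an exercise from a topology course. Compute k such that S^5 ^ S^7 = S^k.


S^m ^ S^n = S^{m+n}.
k = 5 + 7 = 12

12


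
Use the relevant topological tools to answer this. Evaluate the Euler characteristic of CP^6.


CP^6 has one cell in each even dimension 0, 2, ..., 2*6 (6+1 cells total).
All cells are even-dimensional, so chi = number of cells.
chi = 6 + 1 = 7

7


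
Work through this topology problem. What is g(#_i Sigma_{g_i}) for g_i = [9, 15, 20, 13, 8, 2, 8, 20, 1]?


Genus is additive under connected sum of orientable surfaces.
g = 9 + 15 + 20 + 13 + 8 + 2 + 8 + 20 + 1 = 96

96


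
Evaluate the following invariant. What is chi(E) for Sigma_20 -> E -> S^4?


chi(S^4) = 2 (n even), chi(Sigma_20) = 2 - 2*20 = -38.
chi(E) = 2 * (-38) = -76

-76


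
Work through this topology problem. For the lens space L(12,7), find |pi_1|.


pi_1(L(p,q)) = Z/pZ for any q coprime to p.
|pi_1(L(12,7))| = 12

12


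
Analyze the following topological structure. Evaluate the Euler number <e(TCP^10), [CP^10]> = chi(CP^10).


For any closed oriented manifold, <e(TM),[M]> = chi(M).
chi(CP^10) = 10+1 = 11

11


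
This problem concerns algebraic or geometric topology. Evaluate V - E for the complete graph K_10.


K_10: V = 10, E = C(10,2) = 45.
chi = V - E = 10 - 45 = -35

-35


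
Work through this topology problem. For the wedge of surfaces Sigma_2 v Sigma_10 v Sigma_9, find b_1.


For a wedge X v Y: reduced H_k(X v Y) = H_k(X) + H_k(Y).
Each Sigma_g contributes b_1 = 2g.
b_1 = 4 + 20 + 18 = 42

42


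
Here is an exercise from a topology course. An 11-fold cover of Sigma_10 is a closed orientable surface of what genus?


For an n-sheeted cover: chi(E) = n * chi(B).
chi(Sigma_10) = 2 - 2*10 = -18.
chi(E) = 11 * (-18) = -198.
genus(E) = (2 - chi(E))/2 = (2 - (-198))/2 = 200/2 = 100

100


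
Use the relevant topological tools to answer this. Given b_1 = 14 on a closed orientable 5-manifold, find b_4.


Poincare duality for closed orientable n-manifolds: b_k = b_{n-k}.
Here n = 5, so b_4 = b_1 = 14

14


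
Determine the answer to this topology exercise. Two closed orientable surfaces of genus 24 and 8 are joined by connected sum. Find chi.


chi(Sigma_24) = 2 - 2*24 = -46
chi(Sigma_8) = 2 - 2*8 = -14
For surfaces: chi(A#B) = chi(A) + chi(B) - 2.
chi = -46 + -14 - 2 = -62

-62


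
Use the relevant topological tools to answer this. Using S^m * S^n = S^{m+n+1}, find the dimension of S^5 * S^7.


Join of spheres: S^m * S^n = S^{m+n+1}.
dim = 5 + 7 + 1 = 13

13


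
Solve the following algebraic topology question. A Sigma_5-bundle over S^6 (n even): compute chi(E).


chi(S^6) = 2 (n even), chi(Sigma_5) = 2 - 2*5 = -8.
chi(E) = 2 * (-8) = -16

-16


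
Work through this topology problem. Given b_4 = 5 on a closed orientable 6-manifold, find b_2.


Poincare duality for closed orientable n-manifolds: b_k = b_{n-k}.
Here n = 6, so b_2 = b_4 = 5

5


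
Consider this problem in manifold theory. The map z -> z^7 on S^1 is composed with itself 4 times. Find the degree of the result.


deg(f) = 7. Degree is multiplicative: deg(f^4) = (deg f)^4.
deg(f^4) = (7)^4 = 2401

2401


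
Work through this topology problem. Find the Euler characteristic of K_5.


K_5: V = 5, E = C(5,2) = 10.
chi = V - E = 5 - 10 = -5

-5


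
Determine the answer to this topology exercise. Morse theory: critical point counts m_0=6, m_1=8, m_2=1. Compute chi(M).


Morse theory: chi(M) = sum_k (-1)^k m_k where m_k = #(index-k critical points).
= (6) + (-8) + (1) = -1

-1


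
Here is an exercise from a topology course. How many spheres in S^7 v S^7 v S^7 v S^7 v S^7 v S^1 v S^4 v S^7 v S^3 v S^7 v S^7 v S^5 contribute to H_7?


For a wedge of spheres, H_k (k>0) is free on one generator per sphere of dimension k.
Spheres of dimension 7: count = 8.
b_7 = 8

8
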